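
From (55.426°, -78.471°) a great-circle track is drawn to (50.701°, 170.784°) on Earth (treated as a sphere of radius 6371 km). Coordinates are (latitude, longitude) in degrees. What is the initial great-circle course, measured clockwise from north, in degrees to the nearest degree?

316°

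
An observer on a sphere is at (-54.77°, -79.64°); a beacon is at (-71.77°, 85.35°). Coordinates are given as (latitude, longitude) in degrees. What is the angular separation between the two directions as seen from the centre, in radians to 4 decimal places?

In radians: φ₁ = -0.9559, φ₂ = -1.2526, Δλ = 164.990° = 2.8796 rad.
cos c = sin φ₁ sin φ₂ + cos φ₁ cos φ₂ cos Δλ = (-0.8168)(-0.9498) + (0.5769)(0.3128)(-0.9659) = 0.60154,
so c = arccos(0.60154) = 0.92537 rad.
So the angular separation is 0.9254 rad.

0.9254 rad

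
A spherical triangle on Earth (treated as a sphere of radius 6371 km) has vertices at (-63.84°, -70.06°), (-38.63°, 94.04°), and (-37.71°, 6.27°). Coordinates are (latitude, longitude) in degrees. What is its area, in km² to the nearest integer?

24584298 km²

Side lengths (central angles): a = 1.1528, b = 0.8874, c = 1.3396 rad; semiperimeter s = 1.6899.
By l'Huilier's theorem, tan(E/4) = √[tan(s/2) tan((s−a)/2) tan((s−b)/2) tan((s−c)/2)], giving spherical excess E = 0.6057 rad.
Area = E·R² = 0.6057 × (6371)² ≈ 24584298 km².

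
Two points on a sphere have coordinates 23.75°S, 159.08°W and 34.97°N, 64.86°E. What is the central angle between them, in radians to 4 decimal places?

2.4511 rad

With latitudes φ₁ = -23.750°, φ₂ = 34.970° and longitude difference Δλ = -136.060°:
cos c = sin φ₁ sin φ₂ + cos φ₁ cos φ₂ cos Δλ = (-0.4027)(0.5731) + (0.9153)(0.8195)(-0.7201) = -0.77092,
so c = arccos(-0.77092) = 2.45108 rad.
So the angular separation is 2.4511 rad.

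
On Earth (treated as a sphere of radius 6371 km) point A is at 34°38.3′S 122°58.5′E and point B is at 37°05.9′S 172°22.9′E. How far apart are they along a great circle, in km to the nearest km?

Let φ₁ = -0.6046 rad, φ₂ = -0.6475 rad, and Δλ = 0.8623 rad.
cos c = sin φ₁ sin φ₂ + cos φ₁ cos φ₂ cos Δλ = (-0.5684)(-0.6032) + (0.8228)(0.7976)(0.6507) = 0.76985,
so c = arccos(0.76985) = 0.69219 rad.
Distance = R·c = 6371 × 0.6922 ≈ 4410 km.

4410 km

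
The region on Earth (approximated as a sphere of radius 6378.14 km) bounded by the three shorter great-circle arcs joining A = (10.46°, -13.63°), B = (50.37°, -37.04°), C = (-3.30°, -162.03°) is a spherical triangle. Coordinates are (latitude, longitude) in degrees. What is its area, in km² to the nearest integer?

Side lengths (central angles): a = 1.9927, b = 2.5804, c = 0.7736 rad; semiperimeter s = 2.6733.
By l'Huilier's theorem, tan(E/4) = √[tan(s/2) tan((s−a)/2) tan((s−b)/2) tan((s−c)/2)], giving spherical excess E = 1.2048 rad.
Area = E·R² = 1.2048 × (6378.14)² ≈ 49010049 km².

49010049 km²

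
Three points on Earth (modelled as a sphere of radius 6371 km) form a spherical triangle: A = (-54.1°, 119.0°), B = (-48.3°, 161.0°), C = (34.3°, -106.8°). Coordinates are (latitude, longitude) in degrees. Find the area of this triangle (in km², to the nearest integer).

4734113 km²

Side lengths (central angles): a = 2.0285, b = 2.4885, c = 0.4631 rad; semiperimeter s = 2.4900.
By l'Huilier's theorem, tan(E/4) = √[tan(s/2) tan((s−a)/2) tan((s−b)/2) tan((s−c)/2)], giving spherical excess E = 0.1166 rad.
Area = E·R² = 0.1166 × (6371)² ≈ 4734113 km².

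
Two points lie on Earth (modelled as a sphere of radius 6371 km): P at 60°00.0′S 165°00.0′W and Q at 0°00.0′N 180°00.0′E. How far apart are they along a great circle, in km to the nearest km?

6796 km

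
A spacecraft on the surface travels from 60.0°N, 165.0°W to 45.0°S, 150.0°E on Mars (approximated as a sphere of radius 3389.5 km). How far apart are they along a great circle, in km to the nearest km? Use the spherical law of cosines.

In radians: φ₁ = 1.0472, φ₂ = -0.7854, Δλ = -45.000° = -0.7854 rad.
cos c = sin φ₁ sin φ₂ + cos φ₁ cos φ₂ cos Δλ = (0.8660)(-0.7071) + (0.5000)(0.7071)(0.7071) = -0.36237,
so c = arccos(-0.36237) = 1.94161 rad.
Distance = R·c = 3389.5 × 1.9416 ≈ 6581 km.

6581 km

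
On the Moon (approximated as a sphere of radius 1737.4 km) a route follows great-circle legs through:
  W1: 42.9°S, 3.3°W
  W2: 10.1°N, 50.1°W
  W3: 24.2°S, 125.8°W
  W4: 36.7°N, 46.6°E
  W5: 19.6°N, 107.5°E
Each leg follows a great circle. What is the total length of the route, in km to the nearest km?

Leg W1→W2: central angle 1.1871 rad, distance 2062.5 km.
Leg W2→W3: central angle 1.4203 rad, distance 2467.7 km.
Leg W3→W4: central angle 2.8955 rad, distance 5030.6 km.
Leg W4→W5: central angle 0.9670 rad, distance 1680.0 km.
Total: 2062.5 + 2467.7 + 5030.6 + 1680.0 ≈ 11241 km.

11241 km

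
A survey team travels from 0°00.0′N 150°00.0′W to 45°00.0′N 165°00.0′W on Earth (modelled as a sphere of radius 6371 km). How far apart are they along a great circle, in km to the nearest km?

5217 km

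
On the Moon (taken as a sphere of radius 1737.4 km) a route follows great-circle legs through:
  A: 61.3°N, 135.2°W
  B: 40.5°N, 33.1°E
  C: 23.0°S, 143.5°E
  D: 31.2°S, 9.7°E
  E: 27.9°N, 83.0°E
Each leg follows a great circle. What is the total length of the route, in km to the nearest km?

12102 km

Leg A→B: central angle 1.3571 rad, distance 2357.8 km.
Leg B→C: central angle 2.0918 rad, distance 3634.3 km.
Leg C→D: central angle 1.9204 rad, distance 3336.6 km.
Leg D→E: central angle 1.5960 rad, distance 2772.8 km.
Total: 2357.8 + 3634.3 + 3336.6 + 2772.8 ≈ 12102 km.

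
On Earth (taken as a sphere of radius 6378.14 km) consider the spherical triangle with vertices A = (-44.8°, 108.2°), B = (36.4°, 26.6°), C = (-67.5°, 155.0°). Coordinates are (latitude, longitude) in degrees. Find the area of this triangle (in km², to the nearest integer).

24265931 km²

Side lengths (central angles): a = 2.4032, b = 0.5792, c = 1.9121 rad; semiperimeter s = 2.4473.
By l'Huilier's theorem, tan(E/4) = √[tan(s/2) tan((s−a)/2) tan((s−b)/2) tan((s−c)/2)], giving spherical excess E = 0.5965 rad.
Area = E·R² = 0.5965 × (6378.14)² ≈ 24265931 km².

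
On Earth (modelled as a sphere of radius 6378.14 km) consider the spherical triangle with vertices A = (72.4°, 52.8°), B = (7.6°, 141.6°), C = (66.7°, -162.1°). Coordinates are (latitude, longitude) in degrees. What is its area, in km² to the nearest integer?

20438326 km²

Side lengths (central angles): a = 1.2249, b = 0.6803, c = 1.4381 rad; semiperimeter s = 1.6717.
By l'Huilier's theorem, tan(E/4) = √[tan(s/2) tan((s−a)/2) tan((s−b)/2) tan((s−c)/2)], giving spherical excess E = 0.5024 rad.
Area = E·R² = 0.5024 × (6378.14)² ≈ 20438326 km².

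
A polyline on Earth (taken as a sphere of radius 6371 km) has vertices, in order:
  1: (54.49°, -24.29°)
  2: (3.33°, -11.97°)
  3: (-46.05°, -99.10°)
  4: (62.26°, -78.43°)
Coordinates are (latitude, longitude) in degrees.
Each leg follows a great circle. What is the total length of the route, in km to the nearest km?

Leg 1→2: central angle 0.9099 rad, distance 5797.2 km.
Leg 2→3: central angle 1.5779 rad, distance 10053.0 km.
Leg 3→4: central angle 1.9124 rad, distance 12183.6 km.
Total: 5797.2 + 10053.0 + 12183.6 ≈ 28034 km.

28034 km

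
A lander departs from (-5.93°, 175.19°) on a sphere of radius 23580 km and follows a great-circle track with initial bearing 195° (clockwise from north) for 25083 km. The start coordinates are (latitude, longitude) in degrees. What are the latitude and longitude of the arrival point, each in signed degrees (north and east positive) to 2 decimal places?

Angular distance δ = d/R = 25083/23580 = 1.06374 rad; initial bearing θ = 3.4034 rad.
sin φ₂ = sin φ₁ cos δ + cos φ₁ sin δ cos θ = (-0.1033)(0.4856) + (0.9946)(0.8742)(-0.9659) = -0.8900, so φ₂ = -62.88°.
Δλ = atan2(sin θ sin δ cos φ₁, cos δ − sin φ₁ sin φ₂) = atan2(-0.2250, 0.3937) = -29.756°.
λ₂ = 175.190° − 29.756° = 145.43°.

-62.88°, 145.43°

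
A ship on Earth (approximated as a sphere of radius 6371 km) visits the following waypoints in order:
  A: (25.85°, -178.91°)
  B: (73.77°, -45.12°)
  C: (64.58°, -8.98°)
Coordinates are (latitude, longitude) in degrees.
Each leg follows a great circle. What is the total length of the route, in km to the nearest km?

10146 km

Leg A→B: central angle 1.3237 rad, distance 8433.4 km.
Leg B→C: central angle 0.2688 rad, distance 1712.8 km.
Total: 8433.4 + 1712.8 ≈ 10146 km.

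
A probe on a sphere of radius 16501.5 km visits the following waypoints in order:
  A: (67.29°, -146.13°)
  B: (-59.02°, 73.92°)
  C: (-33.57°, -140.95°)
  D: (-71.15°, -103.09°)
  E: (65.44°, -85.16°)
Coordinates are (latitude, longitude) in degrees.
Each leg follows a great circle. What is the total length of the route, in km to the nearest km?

121913 km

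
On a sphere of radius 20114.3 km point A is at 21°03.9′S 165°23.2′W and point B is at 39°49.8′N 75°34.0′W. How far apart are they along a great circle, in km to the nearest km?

With latitudes φ₁ = -21.065°, φ₂ = 39.830° and longitude difference Δλ = 89.820°:
cos c = sin φ₁ sin φ₂ + cos φ₁ cos φ₂ cos Δλ = (-0.3594)(0.6405) + (0.9332)(0.7679)(0.0031) = -0.22797,
so c = arccos(-0.22797) = 1.80078 rad.
Distance = R·c = 20114.3 × 1.8008 ≈ 36222 km.

36222 km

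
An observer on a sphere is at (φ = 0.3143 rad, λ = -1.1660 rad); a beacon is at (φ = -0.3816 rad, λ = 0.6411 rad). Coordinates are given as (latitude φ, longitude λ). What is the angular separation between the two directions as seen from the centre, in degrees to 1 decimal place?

Let φ₁ = 0.3143 rad, φ₂ = -0.3816 rad, and Δλ = 1.8071 rad.
cos c = sin φ₁ sin φ₂ + cos φ₁ cos φ₂ cos Δλ = (0.3092)(-0.3724) + (0.9510)(0.9281)(-0.2341) = -0.32176,
so c = arccos(-0.32176) = 1.89838 rad.
So the angular separation is 108.8°.

108.8°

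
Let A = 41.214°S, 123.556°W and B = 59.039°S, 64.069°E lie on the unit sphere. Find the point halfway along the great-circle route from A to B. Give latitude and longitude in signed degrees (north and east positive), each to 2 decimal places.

-80.57°, -139.29°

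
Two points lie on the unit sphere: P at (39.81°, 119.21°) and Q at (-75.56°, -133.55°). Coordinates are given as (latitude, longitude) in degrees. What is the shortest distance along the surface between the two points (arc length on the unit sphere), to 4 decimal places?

With latitudes φ₁ = 39.810°, φ₂ = -75.560° and longitude difference Δλ = 107.240°:
Haversine: a = sin²(Δφ/2) + cos φ₁ cos φ₂ sin²(Δλ/2) = 0.7142 + (0.7682)(0.2494)(0.6482) = 0.83840.
Central angle c = 2·arcsin(√a) = 2.31419 rad.
On the unit sphere the arc length equals the central angle: 2.3142.

2.3142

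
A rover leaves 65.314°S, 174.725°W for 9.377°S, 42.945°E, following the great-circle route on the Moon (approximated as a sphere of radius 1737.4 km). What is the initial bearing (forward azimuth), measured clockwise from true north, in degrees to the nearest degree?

218°

With φ₁ = -1.1399, φ₂ = -0.1637, Δλ = -2.4841 rad, the forward-azimuth formula gives
θ = atan2( sin Δλ cos φ₂ , cos φ₁ sin φ₂ − sin φ₁ cos φ₂ cos Δλ ) = atan2(-0.6029, -0.7776) = -142.21°.
Adding 360° brings this into [0°, 360°): 218°.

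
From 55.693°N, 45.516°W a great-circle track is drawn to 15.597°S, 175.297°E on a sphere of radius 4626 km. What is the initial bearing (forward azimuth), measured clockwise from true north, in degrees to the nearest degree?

Δλ = -139.187° = -2.4293 rad.
y = sin Δλ · cos φ₂ = (-0.6536)(0.9632) = -0.6295
x = cos φ₁ sin φ₂ − sin φ₁ cos φ₂ cos Δλ = (0.5636)(-0.2689) − (0.8260)(0.9632)(-0.7568) = 0.4506
θ = atan2(y, x) = -54.40°; adding 360° gives 306°.

306°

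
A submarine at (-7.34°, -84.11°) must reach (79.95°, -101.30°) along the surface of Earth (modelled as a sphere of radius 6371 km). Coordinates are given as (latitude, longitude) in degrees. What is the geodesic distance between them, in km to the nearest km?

Let φ₁ = -0.1281 rad, φ₂ = 1.3954 rad, and Δλ = -0.3000 rad.
Haversine: a = sin²(Δφ/2) + cos φ₁ cos φ₂ sin²(Δλ/2) = 0.4764 + (0.9918)(0.1745)(0.0223) = 0.48023.
Central angle c = 2·arcsin(√a) = 1.53124 rad.
Distance = R·c = 6371 × 1.5312 ≈ 9756 km.

9756 km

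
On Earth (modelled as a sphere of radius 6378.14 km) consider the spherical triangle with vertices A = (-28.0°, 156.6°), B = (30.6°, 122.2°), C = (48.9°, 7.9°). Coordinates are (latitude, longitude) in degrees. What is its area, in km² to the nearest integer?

8475568 km²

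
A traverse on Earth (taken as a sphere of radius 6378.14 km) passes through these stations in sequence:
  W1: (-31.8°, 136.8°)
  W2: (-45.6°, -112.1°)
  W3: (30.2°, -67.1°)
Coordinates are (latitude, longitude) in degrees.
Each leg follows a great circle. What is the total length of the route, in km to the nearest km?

Leg W1→W2: central angle 1.4076 rad, distance 8978.2 km.
Leg W2→W3: central angle 1.5025 rad, distance 9583.5 km.
Total: 8978.2 + 9583.5 ≈ 18562 km.

18562 km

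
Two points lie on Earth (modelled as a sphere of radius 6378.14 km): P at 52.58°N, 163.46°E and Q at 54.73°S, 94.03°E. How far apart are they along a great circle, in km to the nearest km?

13545 km

With latitudes φ₁ = 52.580°, φ₂ = -54.730° and longitude difference Δλ = -69.430°:
cos c = sin φ₁ sin φ₂ + cos φ₁ cos φ₂ cos Δλ = (0.7942)(-0.8164) + (0.6077)(0.5774)(0.3514) = -0.52514,
so c = arccos(-0.52514) = 2.12367 rad.
Distance = R·c = 6378.14 × 2.1237 ≈ 13545 km.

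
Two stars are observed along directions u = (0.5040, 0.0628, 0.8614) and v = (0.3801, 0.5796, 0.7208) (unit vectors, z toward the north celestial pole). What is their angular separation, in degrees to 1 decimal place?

u·v = 0.8489; |u| = 1.0000, |v| = 1.0000.
cos θ = (u·v)/(|u||v|) = 0.8489, so θ = 31.9°.

31.9°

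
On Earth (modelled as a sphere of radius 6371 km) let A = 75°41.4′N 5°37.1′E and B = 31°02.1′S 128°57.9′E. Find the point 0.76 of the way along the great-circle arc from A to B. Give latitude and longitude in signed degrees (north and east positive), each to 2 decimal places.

-1.19°, 121.27°

The central angle between A and B is δ = 2.2344 rad.
With f = 0.76, the slerp weights are sin((1−f)δ)/sin δ = 0.6486 and sin(fδ)/sin δ = 1.2591.
Weighted sum of the unit vectors: (0.6486)·(0.2460,0.0242,0.9690) + (1.2591)·(-0.5388,0.6662,-0.5156) = (-0.5189, 0.8546, -0.0207).
Converting back: φ = atan2(z, √(x²+y²)) = -1.19°, λ = atan2(y, x) = 121.27°.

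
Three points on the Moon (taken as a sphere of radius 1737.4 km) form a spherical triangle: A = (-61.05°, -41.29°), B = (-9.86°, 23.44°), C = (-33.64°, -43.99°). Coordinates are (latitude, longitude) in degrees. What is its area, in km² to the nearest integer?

Side lengths (central angles): a = 1.1487, b = 0.4794, c = 1.2096 rad; semiperimeter s = 1.4188.
By l'Huilier's theorem, tan(E/4) = √[tan(s/2) tan((s−a)/2) tan((s−b)/2) tan((s−c)/2)], giving spherical excess E = 0.3148 rad.
Area = E·R² = 0.3148 × (1737.4)² ≈ 950161 km².

950161 km²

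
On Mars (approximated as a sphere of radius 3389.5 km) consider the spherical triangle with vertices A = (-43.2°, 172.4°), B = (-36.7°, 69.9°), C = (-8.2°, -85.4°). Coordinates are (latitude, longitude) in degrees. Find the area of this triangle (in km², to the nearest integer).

Side lengths (central angles): a = 2.2598, b = 1.6257, c = 1.2843 rad; semiperimeter s = 2.5849.
By l'Huilier's theorem, tan(E/4) = √[tan(s/2) tan((s−a)/2) tan((s−b)/2) tan((s−c)/2)], giving spherical excess E = 1.7786 rad.
Area = E·R² = 1.7786 × (3389.5)² ≈ 20433422 km².

20433422 km²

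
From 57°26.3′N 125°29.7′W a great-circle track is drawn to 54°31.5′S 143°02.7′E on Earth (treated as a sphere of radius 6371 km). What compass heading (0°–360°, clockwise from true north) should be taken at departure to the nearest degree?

With φ₁ = 1.0025, φ₂ = -0.9516, Δλ = -1.5963 rad, the forward-azimuth formula gives
θ = atan2( sin Δλ cos φ₂ , cos φ₁ sin φ₂ − sin φ₁ cos φ₂ cos Δλ ) = atan2(-0.5802, -0.4258) = -126.28°.
Adding 360° brings this into [0°, 360°): 234°.

234°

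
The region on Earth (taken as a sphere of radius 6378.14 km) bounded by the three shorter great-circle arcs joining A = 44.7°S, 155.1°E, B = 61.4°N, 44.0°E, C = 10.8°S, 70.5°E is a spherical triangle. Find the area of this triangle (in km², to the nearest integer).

51391382 km²

Side lengths (central angles): a = 1.3116, b = 1.3720, c = 2.4040 rad; semiperimeter s = 2.5438.
By l'Huilier's theorem, tan(E/4) = √[tan(s/2) tan((s−a)/2) tan((s−b)/2) tan((s−c)/2)], giving spherical excess E = 1.2633 rad.
Area = E·R² = 1.2633 × (6378.14)² ≈ 51391382 km².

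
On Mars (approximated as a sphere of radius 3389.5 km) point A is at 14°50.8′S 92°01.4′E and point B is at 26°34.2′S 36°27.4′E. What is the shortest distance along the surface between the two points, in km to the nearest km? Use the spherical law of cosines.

3128 km

Let φ₁ = -0.2591 rad, φ₂ = -0.4637 rad, and Δλ = -0.9698 rad.
cos c = sin φ₁ sin φ₂ + cos φ₁ cos φ₂ cos Δλ = (-0.2562)(-0.4473) + (0.9666)(0.8944)(0.5654) = 0.60346,
so c = arccos(0.60346) = 0.92297 rad.
Distance = R·c = 3389.5 × 0.9230 ≈ 3128 km.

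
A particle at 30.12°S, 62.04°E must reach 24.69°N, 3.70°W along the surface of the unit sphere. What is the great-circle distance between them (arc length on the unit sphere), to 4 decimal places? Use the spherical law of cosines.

1.4573

Let φ₁ = -0.5257 rad, φ₂ = 0.4309 rad, and Δλ = -1.1474 rad.
cos c = sin φ₁ sin φ₂ + cos φ₁ cos φ₂ cos Δλ = (-0.5018)(0.4177) + (0.8650)(0.9086)(0.4109) = 0.11330,
so c = arccos(0.11330) = 1.45725 rad.
On the unit sphere the arc length equals the central angle: 1.4573.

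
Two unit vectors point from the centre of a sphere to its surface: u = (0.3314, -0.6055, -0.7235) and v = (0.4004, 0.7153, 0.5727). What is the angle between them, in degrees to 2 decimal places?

135.63°

u·v = -0.7148; |u| = 1.0000, |v| = 1.0000.
cos θ = (u·v)/(|u||v|) = -0.7148, so θ = 135.63°.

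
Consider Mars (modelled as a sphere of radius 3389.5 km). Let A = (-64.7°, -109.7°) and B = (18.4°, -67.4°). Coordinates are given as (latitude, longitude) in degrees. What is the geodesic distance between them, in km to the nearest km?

Let φ₁ = -1.1292 rad, φ₂ = 0.3211 rad, and Δλ = 0.7383 rad.
cos c = sin φ₁ sin φ₂ + cos φ₁ cos φ₂ cos Δλ = (-0.9041)(0.3156) + (0.4274)(0.9489)(0.7396) = 0.01455,
so c = arccos(0.01455) = 1.55624 rad.
Distance = R·c = 3389.5 × 1.5562 ≈ 5275 km.

5275 km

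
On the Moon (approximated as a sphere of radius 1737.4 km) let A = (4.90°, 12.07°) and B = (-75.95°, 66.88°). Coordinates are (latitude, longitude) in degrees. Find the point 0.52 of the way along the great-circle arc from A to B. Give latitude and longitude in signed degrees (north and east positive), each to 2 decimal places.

-39.17°, 22.53°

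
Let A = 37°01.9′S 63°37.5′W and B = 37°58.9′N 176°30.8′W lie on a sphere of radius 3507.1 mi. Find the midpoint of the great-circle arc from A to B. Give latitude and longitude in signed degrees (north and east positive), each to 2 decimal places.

The central angle between A and B is δ = 2.2336 rad.
With f = 0.5, the slerp weights are sin((1−f)δ)/sin δ = 1.1401 and sin(fδ)/sin δ = 1.1401.
Weighted sum of the unit vectors: (1.1401)·(0.3546,-0.7152,-0.6023) + (1.1401)·(-0.7867,-0.0479,0.6154) = (-0.4927, -0.8701, 0.0150).
Converting back: φ = atan2(z, √(x²+y²)) = 0.86°, λ = atan2(y, x) = -119.52°.

0.86°, -119.52°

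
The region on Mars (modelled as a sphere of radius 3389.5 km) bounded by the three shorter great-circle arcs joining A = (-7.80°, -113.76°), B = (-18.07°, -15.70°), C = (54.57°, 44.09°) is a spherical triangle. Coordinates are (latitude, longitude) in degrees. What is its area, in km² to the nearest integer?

Side lengths (central angles): a = 1.5462, b = 2.2686, c = 1.6609 rad; semiperimeter s = 2.7379.
By l'Huilier's theorem, tan(E/4) = √[tan(s/2) tan((s−a)/2) tan((s−b)/2) tan((s−c)/2)], giving spherical excess E = 2.4099 rad.
Area = E·R² = 2.4099 × (3389.5)² ≈ 27687168 km².

27687168 km²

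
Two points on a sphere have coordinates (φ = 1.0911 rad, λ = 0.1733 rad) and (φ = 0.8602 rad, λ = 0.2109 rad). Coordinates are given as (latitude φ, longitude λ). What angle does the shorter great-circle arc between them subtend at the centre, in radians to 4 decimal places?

Let φ₁ = 1.0911 rad, φ₂ = 0.8602 rad, and Δλ = 0.0376 rad.
Haversine: a = sin²(Δφ/2) + cos φ₁ cos φ₂ sin²(Δλ/2) = 0.0133 + (0.4615)(0.6523)(0.0004) = 0.01338.
Central angle c = 2·arcsin(√a) = 0.23183 rad.
So the angular separation is 0.2318 rad.

0.2318 rad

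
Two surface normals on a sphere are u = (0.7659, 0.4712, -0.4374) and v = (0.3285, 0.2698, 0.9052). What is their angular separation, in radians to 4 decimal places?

u·v = -0.0172; |u| = 1.0000, |v| = 1.0000.
cos θ = (u·v)/(|u||v|) = -0.0172, so θ = 1.5880 rad.

1.5880 rad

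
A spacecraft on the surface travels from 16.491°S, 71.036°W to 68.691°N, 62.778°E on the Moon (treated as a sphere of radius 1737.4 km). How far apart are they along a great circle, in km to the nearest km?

3650 km

Let φ₁ = -0.2878 rad, φ₂ = 1.1989 rad, and Δλ = 2.3355 rad.
cos c = sin φ₁ sin φ₂ + cos φ₁ cos φ₂ cos Δλ = (-0.2839)(0.9316) + (0.9589)(0.3634)(-0.6923) = -0.50570,
so c = arccos(-0.50570) = 2.10098 rad.
Distance = R·c = 1737.4 × 2.1010 ≈ 3650 km.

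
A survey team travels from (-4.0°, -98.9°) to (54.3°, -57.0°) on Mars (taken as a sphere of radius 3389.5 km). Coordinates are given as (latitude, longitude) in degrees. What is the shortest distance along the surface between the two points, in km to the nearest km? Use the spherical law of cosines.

4015 km

With latitudes φ₁ = -4.000°, φ₂ = 54.300° and longitude difference Δλ = 41.900°:
cos c = sin φ₁ sin φ₂ + cos φ₁ cos φ₂ cos Δλ = (-0.0698)(0.8121) + (0.9976)(0.5835)(0.7443) = 0.37663,
so c = arccos(0.37663) = 1.18464 rad.
Distance = R·c = 3389.5 × 1.1846 ≈ 4015 km.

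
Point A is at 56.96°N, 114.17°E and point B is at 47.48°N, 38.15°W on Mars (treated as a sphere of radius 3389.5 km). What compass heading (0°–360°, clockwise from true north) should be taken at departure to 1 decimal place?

With φ₁ = 0.9941, φ₂ = 0.8287, Δλ = -2.6585 rad, the forward-azimuth formula gives
θ = atan2( sin Δλ cos φ₂ , cos φ₁ sin φ₂ − sin φ₁ cos φ₂ cos Δλ ) = atan2(-0.3140, 0.9036) = -19.16°.
Adding 360° brings this into [0°, 360°): 340.8°.

340.8°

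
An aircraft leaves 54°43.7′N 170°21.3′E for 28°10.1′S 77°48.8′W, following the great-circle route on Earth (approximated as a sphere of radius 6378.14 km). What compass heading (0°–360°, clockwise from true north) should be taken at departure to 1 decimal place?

90.3°

With φ₁ = 0.9552, φ₂ = -0.4916, Δλ = 1.9518 rad, the forward-azimuth formula gives
θ = atan2( sin Δλ cos φ₂ , cos φ₁ sin φ₂ − sin φ₁ cos φ₂ cos Δλ ) = atan2(0.8183, -0.0049) = 90.35°.
So the initial bearing is 90.3°.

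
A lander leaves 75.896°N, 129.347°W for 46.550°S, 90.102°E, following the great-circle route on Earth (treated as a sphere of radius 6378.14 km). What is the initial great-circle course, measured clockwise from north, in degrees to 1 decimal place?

307.7°

With φ₁ = 1.3246, φ₂ = -0.8125, Δλ = -2.4531 rad, the forward-azimuth formula gives
θ = atan2( sin Δλ cos φ₂ , cos φ₁ sin φ₂ − sin φ₁ cos φ₂ cos Δλ ) = atan2(-0.4370, 0.3381) = -52.27°.
Adding 360° brings this into [0°, 360°): 307.7°.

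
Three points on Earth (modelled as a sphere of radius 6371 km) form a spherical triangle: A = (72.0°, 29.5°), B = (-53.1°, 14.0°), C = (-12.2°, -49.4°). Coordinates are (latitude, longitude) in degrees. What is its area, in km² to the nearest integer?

Side lengths (central angles): a = 1.1243, b = 1.7141, c = 2.1917 rad; semiperimeter s = 2.5151.
By l'Huilier's theorem, tan(E/4) = √[tan(s/2) tan((s−a)/2) tan((s−b)/2) tan((s−c)/2)], giving spherical excess E = 1.5965 rad.
Area = E·R² = 1.5965 × (6371)² ≈ 64801669 km².

64801669 km²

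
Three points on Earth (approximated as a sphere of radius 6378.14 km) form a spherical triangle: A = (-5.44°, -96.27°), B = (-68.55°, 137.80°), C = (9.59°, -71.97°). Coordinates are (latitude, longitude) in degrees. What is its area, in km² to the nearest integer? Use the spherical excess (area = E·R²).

Side lengths (central angles): a = 2.0579, b = 0.4974, c = 1.6965 rad; semiperimeter s = 2.1259.
By l'Huilier's theorem, tan(E/4) = √[tan(s/2) tan((s−a)/2) tan((s−b)/2) tan((s−c)/2)], giving spherical excess E = 0.4731 rad.
Area = E·R² = 0.4731 × (6378.14)² ≈ 19246920 km².

19246920 km²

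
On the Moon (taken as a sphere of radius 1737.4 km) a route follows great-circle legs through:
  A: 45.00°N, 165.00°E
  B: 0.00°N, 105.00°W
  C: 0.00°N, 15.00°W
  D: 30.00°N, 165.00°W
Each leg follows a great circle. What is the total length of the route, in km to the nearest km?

Leg A→B: central angle 1.5708 rad, distance 2729.1 km.
Leg B→C: central angle 1.5708 rad, distance 2729.1 km.
Leg C→D: central angle 2.4189 rad, distance 4202.5 km.
Total: 2729.1 + 2729.1 + 4202.5 ≈ 9661 km.

9661 km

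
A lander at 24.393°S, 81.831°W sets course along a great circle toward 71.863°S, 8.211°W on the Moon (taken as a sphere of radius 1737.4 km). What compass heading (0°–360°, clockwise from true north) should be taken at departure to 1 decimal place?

160.2°

With φ₁ = -0.4257, φ₂ = -1.2542, Δλ = 1.2849 rad, the forward-azimuth formula gives
θ = atan2( sin Δλ cos φ₂ , cos φ₁ sin φ₂ − sin φ₁ cos φ₂ cos Δλ ) = atan2(0.2987, -0.8292) = 160.19°.
So the initial bearing is 160.2°.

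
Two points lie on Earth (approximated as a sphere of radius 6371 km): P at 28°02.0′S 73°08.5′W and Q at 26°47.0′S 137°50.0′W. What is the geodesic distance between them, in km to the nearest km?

6308 km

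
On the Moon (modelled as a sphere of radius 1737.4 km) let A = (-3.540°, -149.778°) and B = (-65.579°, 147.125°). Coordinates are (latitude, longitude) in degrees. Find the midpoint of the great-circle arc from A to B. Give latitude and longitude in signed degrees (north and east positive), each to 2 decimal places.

-38.07°, -167.06°

Central angle δ = 1.3254 rad. Interpolating on the sphere with fraction f = 0.5:
P = [sin((1−f)δ)·A + sin(fδ)·B] / sin δ = 0.6342·A + 0.6342·B in Cartesian coordinates,
giving P = (-0.7672, -0.1763, -0.6167), i.e. latitude -38.07°, longitude -167.06°.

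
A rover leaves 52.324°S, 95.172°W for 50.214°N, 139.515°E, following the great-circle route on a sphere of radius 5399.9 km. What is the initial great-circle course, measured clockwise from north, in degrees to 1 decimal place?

288.7°

Δλ = -125.313° = -2.1871 rad.
y = sin Δλ · cos φ₂ = (-0.8160)(0.6399) = -0.5222
x = cos φ₁ sin φ₂ − sin φ₁ cos φ₂ cos Δλ = (0.6112)(0.7684) − (-0.7915)(0.6399)(-0.5780) = 0.1769
θ = atan2(y, x) = -71.29°; adding 360° gives 288.7°.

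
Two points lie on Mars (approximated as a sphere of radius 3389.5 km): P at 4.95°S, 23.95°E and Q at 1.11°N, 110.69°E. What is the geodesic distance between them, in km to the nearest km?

5138 km

In radians: φ₁ = -0.0864, φ₂ = 0.0194, Δλ = 86.740° = 1.5139 rad.
cos c = sin φ₁ sin φ₂ + cos φ₁ cos φ₂ cos Δλ = (-0.0863)(0.0194) + (0.9963)(0.9998)(0.0569) = 0.05497,
so c = arccos(0.05497) = 1.51580 rad.
Distance = R·c = 3389.5 × 1.5158 ≈ 5138 km.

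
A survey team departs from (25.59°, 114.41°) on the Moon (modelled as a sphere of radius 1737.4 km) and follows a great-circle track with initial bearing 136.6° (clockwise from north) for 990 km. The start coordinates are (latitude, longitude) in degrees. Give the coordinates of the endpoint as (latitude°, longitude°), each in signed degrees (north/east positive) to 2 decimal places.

0.58°, 136.17°

Angular distance δ = d/R = 990/1737.4 = 0.56982 rad; initial bearing θ = 2.3841 rad.
sin φ₂ = sin φ₁ cos δ + cos φ₁ sin δ cos θ = (0.4319)(0.8420) + (0.9019)(0.5395)(-0.7266) = 0.0102, so φ₂ = 0.58°.
Δλ = atan2(sin θ sin δ cos φ₁, cos δ − sin φ₁ sin φ₂) = atan2(0.3343, 0.8376) = 21.758°.
λ₂ = 114.410° + 21.758° = 136.17°.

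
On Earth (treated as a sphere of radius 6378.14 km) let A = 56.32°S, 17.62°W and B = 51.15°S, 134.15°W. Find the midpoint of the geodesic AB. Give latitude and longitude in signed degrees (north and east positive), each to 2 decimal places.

-68.80°, -81.57°

Central angle δ = 1.0556 rad. Interpolating on the sphere with fraction f = 0.5:
P = [sin((1−f)δ)·A + sin(fδ)·B] / sin δ = 0.5788·A + 0.5788·B in Cartesian coordinates,
giving P = (0.0530, -0.3576, -0.9324), i.e. latitude -68.80°, longitude -81.57°.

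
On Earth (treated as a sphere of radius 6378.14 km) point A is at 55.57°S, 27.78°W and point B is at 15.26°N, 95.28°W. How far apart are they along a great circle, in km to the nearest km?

10072 km

With latitudes φ₁ = -55.570°, φ₂ = 15.260° and longitude difference Δλ = -67.500°:
cos c = sin φ₁ sin φ₂ + cos φ₁ cos φ₂ cos Δλ = (-0.8248)(0.2632) + (0.5654)(0.9647)(0.3827) = -0.00835,
so c = arccos(-0.00835) = 1.57915 rad.
Distance = R·c = 6378.14 × 1.5791 ≈ 10072 km.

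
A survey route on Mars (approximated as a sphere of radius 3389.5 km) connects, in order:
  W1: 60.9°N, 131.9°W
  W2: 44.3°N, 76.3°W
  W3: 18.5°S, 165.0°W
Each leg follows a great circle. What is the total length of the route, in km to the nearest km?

Leg W1→W2: central angle 0.6319 rad, distance 2141.9 km.
Leg W2→W3: central angle 1.7785 rad, distance 6028.2 km.
Total: 2141.9 + 6028.2 ≈ 8170 km.

8170 km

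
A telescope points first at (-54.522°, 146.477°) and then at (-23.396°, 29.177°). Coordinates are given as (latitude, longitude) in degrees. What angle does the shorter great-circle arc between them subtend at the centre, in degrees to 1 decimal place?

With latitudes φ₁ = -54.522°, φ₂ = -23.396° and longitude difference Δλ = -117.300°:
Haversine: a = sin²(Δφ/2) + cos φ₁ cos φ₂ sin²(Δλ/2) = 0.0720 + (0.5804)(0.9178)(0.7293) = 0.46047.
Central angle c = 2·arcsin(√a) = 1.49166 rad.
So the angular separation is 85.5°.

85.5°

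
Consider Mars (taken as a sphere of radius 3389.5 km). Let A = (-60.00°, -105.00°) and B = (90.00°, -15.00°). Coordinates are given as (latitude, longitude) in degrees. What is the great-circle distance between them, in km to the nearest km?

8874 km

Let φ₁ = -1.0472 rad, φ₂ = 1.5708 rad, and Δλ = 1.5708 rad.
cos c = sin φ₁ sin φ₂ + cos φ₁ cos φ₂ cos Δλ = (-0.8660)(1.0000) + (0.5000)(0.0000)(0.0000) = -0.86603,
so c = arccos(-0.86603) = 2.61799 rad.
Distance = R·c = 3389.5 × 2.6180 ≈ 8874 km.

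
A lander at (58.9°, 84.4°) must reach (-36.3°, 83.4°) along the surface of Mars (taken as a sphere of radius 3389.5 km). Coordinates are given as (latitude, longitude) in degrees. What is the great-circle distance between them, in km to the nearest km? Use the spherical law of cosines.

In radians: φ₁ = 1.0280, φ₂ = -0.6336, Δλ = -1.000° = -0.0175 rad.
cos c = sin φ₁ sin φ₂ + cos φ₁ cos φ₂ cos Δλ = (0.8563)(-0.5920) + (0.5165)(0.8059)(0.9998) = -0.09070,
so c = arccos(-0.09070) = 1.66162 rad.
Distance = R·c = 3389.5 × 1.6616 ≈ 5632 km.

5632 km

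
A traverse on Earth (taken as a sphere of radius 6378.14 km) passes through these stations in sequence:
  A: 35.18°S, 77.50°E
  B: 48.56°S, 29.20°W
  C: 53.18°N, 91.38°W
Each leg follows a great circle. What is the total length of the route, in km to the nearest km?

20980 km

Leg A→B: central angle 1.2907 rad, distance 8232.2 km.
Leg B→C: central angle 1.9987 rad, distance 12748.2 km.
Total: 8232.2 + 12748.2 ≈ 20980 km.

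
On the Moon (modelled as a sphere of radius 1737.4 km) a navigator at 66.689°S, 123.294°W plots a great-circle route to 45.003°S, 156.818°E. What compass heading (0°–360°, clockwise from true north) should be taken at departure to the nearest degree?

With φ₁ = -1.1639, φ₂ = -0.7855, Δλ = -1.3943 rad, the forward-azimuth formula gives
θ = atan2( sin Δλ cos φ₂ , cos φ₁ sin φ₂ − sin φ₁ cos φ₂ cos Δλ ) = atan2(-0.6961, -0.1658) = -103.40°.
Adding 360° brings this into [0°, 360°): 257°.

257°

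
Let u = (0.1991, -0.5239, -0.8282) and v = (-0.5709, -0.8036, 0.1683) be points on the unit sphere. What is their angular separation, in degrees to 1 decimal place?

u·v = 0.1680; |u| = 1.0000, |v| = 1.0000.
cos θ = (u·v)/(|u||v|) = 0.1679, so θ = 80.3°.

80.3°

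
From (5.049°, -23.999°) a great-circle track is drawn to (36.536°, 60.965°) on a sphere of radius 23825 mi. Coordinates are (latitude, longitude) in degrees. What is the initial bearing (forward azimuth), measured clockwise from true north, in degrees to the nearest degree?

54°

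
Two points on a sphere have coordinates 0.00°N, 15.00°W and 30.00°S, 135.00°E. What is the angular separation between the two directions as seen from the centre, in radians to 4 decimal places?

With latitudes φ₁ = 0.000°, φ₂ = -30.000° and longitude difference Δλ = 150.000°:
Haversine: a = sin²(Δφ/2) + cos φ₁ cos φ₂ sin²(Δλ/2) = 0.0670 + (1.0000)(0.8660)(0.9330) = 0.87500.
Central angle c = 2·arcsin(√a) = 2.41886 rad.
So the angular separation is 2.4189 rad.

2.4189 rad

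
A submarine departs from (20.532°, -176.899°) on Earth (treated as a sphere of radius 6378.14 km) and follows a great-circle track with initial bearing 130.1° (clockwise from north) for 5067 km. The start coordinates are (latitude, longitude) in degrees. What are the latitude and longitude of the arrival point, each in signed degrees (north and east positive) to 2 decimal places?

Angular distance δ = d/R = 5067/6378.14 = 0.79443 rad; initial bearing θ = 2.2707 rad.
sin φ₂ = sin φ₁ cos δ + cos φ₁ sin δ cos θ = (0.3507)(0.7007) + (0.9365)(0.7135)(-0.6441) = -0.1846, so φ₂ = -10.64°.
Δλ = atan2(sin θ sin δ cos φ₁, cos δ − sin φ₁ sin φ₂) = atan2(0.5111, 0.7654) = 33.731°.
λ₂ = -176.899° + 33.731° = -143.17°.

-10.64°, -143.17°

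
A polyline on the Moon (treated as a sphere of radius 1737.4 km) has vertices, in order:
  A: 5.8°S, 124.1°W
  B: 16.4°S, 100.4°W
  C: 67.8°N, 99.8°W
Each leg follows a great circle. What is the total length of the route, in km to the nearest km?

3327 km

Leg A→B: central angle 0.4454 rad, distance 773.8 km.
Leg B→C: central angle 1.4696 rad, distance 2553.3 km.
Total: 773.8 + 2553.3 ≈ 3327 km.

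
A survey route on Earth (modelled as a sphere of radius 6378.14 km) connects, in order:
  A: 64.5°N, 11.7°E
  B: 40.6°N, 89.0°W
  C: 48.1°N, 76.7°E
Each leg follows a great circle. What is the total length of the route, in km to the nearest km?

Leg A→B: central angle 1.0161 rad, distance 6480.8 km.
Leg B→C: central angle 1.5778 rad, distance 10063.3 km.
Total: 6480.8 + 10063.3 ≈ 16544 km.

16544 km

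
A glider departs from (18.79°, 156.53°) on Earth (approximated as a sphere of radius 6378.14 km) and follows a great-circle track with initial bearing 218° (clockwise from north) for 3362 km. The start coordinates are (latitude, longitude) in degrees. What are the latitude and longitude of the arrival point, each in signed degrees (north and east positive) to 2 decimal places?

Angular distance δ = d/R = 3362/6378.14 = 0.52711 rad; initial bearing θ = 3.8048 rad.
sin φ₂ = sin φ₁ cos δ + cos φ₁ sin δ cos θ = (0.3221)(0.8643) + (0.9467)(0.5030)(-0.7880) = -0.0969, so φ₂ = -5.56°.
Δλ = atan2(sin θ sin δ cos φ₁, cos δ − sin φ₁ sin φ₂) = atan2(-0.2932, 0.8955) = -18.130°.
λ₂ = 156.530° − 18.130° = 138.40°.

-5.56°, 138.40°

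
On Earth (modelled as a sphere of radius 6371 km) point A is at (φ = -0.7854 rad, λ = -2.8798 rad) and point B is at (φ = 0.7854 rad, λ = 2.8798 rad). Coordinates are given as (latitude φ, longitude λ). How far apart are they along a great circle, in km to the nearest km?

10435 km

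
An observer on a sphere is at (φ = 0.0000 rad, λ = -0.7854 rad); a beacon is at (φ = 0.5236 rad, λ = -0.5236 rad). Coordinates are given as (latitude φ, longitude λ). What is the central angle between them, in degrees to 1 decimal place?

In radians: φ₁ = 0.0000, φ₂ = 0.5236, Δλ = 15.000° = 0.2618 rad.
cos c = sin φ₁ sin φ₂ + cos φ₁ cos φ₂ cos Δλ = (0.0000)(0.5000) + (1.0000)(0.8660)(0.9659) = 0.83652,
so c = arccos(0.83652) = 0.57990 rad.
So the angular separation is 33.2°.

33.2°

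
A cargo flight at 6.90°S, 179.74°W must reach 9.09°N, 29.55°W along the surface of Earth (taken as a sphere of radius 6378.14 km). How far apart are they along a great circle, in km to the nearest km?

Let φ₁ = -0.1204 rad, φ₂ = 0.1587 rad, and Δλ = 2.6213 rad.
cos c = sin φ₁ sin φ₂ + cos φ₁ cos φ₂ cos Δλ = (-0.1201)(0.1580) + (0.9928)(0.9874)(-0.8677) = -0.86956,
so c = arccos(-0.86956) = 2.62510 rad.
Distance = R·c = 6378.14 × 2.6251 ≈ 16743 km.

16743 km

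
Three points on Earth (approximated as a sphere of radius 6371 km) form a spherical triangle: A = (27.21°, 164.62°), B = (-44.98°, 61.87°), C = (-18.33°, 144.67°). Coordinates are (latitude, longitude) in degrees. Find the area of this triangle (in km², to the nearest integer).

Side lengths (central angles): a = 1.2593, b = 0.8635, c = 2.0511 rad; semiperimeter s = 2.0870.
By l'Huilier's theorem, tan(E/4) = √[tan(s/2) tan((s−a)/2) tan((s−b)/2) tan((s−c)/2)], giving spherical excess E = 0.3885 rad.
Area = E·R² = 0.3885 × (6371)² ≈ 15769738 km².

15769738 km²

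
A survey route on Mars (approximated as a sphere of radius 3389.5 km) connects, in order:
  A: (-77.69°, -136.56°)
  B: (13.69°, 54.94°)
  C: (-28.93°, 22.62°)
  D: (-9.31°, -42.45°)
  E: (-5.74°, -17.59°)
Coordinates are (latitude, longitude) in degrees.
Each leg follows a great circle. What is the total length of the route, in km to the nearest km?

15216 km

Leg A→B: central angle 2.0200 rad, distance 6846.7 km.
Leg B→C: central angle 0.9221 rad, distance 3125.6 km.
Leg C→D: central angle 1.1126 rad, distance 3771.2 km.
Leg D→E: central angle 0.4345 rad, distance 1472.8 km.
Total: 6846.7 + 3125.6 + 3771.2 + 1472.8 ≈ 15216 km.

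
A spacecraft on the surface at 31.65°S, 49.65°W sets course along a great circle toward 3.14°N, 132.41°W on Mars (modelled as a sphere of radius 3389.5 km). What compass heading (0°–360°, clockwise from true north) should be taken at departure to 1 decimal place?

276.5°

With φ₁ = -0.5524, φ₂ = 0.0548, Δλ = -1.4444 rad, the forward-azimuth formula gives
θ = atan2( sin Δλ cos φ₂ , cos φ₁ sin φ₂ − sin φ₁ cos φ₂ cos Δλ ) = atan2(-0.9905, 0.1127) = -83.51°.
Adding 360° brings this into [0°, 360°): 276.5°.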